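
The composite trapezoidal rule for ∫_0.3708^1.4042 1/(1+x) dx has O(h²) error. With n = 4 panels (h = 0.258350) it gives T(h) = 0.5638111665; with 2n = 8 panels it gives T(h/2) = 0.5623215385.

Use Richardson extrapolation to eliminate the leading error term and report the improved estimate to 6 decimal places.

Order 2 gives 2^r = 4 and 2^r − 1 = 3.
Difference of the inputs: 0.5623215385 − 0.5638111665 = -0.0014896280
Correction (A(h/2) − A(h))/(4 − 1) = (-0.0014896280)/3 = -0.0004965427
R = 0.5623215385 − 0.0004965427 = 0.5618249958

0.561825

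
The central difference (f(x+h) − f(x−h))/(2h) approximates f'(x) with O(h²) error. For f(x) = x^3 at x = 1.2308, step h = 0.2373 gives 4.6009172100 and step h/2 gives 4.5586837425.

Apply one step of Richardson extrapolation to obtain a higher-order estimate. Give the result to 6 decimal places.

Method order is 2; weight 2^2 = 4.
4·4.5586837425 − 4.6009172100 = 13.6338177600
13.6338177600 ÷ 3 = 4.5446059200
Shift from A(h/2): −0.0140778225.

4.544606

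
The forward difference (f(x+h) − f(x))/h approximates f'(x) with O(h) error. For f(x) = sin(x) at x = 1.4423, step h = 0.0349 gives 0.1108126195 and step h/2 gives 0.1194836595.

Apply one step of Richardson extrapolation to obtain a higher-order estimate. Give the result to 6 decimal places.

r = 1, so 2^r = 2.
2^1 × A(h/2) = 0.2389673190; minus A(h) gives 0.1281546995.
Divide by 2^1 − 1 = 1.
So the Richardson estimate is 0.1281546995.
Correction |R − A(h/2)| = 8.671e-03; gap |A(h/2) − A(h)| = 8.671e-03.

0.128155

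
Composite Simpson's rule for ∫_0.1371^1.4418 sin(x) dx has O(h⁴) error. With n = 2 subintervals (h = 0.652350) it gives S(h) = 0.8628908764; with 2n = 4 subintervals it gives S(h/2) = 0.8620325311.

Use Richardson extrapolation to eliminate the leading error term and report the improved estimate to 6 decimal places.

0.861975

Method order is 4; weight 2^4 = 16.
Top: 16(0.8620325311) − (0.8628908764) = 12.9296296212
R = 12.9296296212/15 = 0.8619753081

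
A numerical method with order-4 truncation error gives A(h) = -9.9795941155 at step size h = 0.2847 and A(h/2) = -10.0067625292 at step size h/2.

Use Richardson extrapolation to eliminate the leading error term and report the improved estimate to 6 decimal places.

-10.008574

Order 4 gives 2^r = 16 and 2^r − 1 = 15.
16*(-10.0067625292) − (-9.9795941155) = -150.1286063517
Denominator 16 − 1 = 15.
(-150.1286063517) ÷ 15 = -10.0085737568
Shift from A(h/2): −0.0018112276.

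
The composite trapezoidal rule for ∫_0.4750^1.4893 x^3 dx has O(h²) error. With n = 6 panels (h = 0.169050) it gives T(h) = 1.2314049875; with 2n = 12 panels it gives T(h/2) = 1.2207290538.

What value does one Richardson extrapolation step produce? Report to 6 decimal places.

r = 2: numerator weight 4, denominator 3.
Top: 4(1.2207290538) − (1.2314049875) = 3.6515112277
Extrapolated: 3.6515112277 / 3 = 1.2171704092
Correction |R − A(h/2)| = 3.559e-03; gap |A(h/2) − A(h)| = 1.068e-02.

1.217170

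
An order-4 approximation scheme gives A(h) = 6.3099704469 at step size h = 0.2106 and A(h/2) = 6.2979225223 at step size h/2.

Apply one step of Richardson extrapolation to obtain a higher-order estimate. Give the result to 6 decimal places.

The method has order 4: 2^4 = 16.
Top: 16(6.2979225223) − (6.3099704469) = 94.4567899099
Denominator 16 − 1 = 15.
So the Richardson estimate is 6.2971193273.

6.297119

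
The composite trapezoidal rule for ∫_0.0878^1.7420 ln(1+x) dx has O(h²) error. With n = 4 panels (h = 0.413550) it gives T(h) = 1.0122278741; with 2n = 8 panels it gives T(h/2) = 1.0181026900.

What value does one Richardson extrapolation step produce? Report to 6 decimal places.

Method order is 2; weight 2^2 = 4.
4 × 1.0181026900 − 1.0122278741 = 3.0601828859
R = 3.0601828859/3 = 1.0200609620

1.020061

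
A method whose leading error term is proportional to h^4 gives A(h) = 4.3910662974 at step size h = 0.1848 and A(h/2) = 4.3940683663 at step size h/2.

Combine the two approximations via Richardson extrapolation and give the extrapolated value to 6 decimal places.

With r = 4 the leading error scales as h^4, so the weight is 2^4 = 16.
Weighted: 70.3050938608 − 4.3910662974 = 65.9140275634
Denominator 16 − 1 = 15.
65.9140275634 ÷ 15 = 4.3942685042
Shift from A(h/2): +0.0002001379.

4.394269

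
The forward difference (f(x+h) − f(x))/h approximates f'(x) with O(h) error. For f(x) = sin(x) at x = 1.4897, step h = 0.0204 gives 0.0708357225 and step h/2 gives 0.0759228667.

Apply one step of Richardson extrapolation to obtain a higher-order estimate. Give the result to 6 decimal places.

0.081010

Error is O(h^1); halving h shrinks it by 2^1 = 2.
2^1×A(h/2) = 0.1518457334; minus A(h) gives 0.0810100109.
(2×0.0759228667 − 0.0708357225)/(2 − 1) = 0.0810100109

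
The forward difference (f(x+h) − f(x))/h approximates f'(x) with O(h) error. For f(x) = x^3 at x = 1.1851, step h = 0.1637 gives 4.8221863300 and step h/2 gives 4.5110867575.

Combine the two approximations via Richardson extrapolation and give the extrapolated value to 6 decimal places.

4.199987

With r = 1 the leading error scales as h^1, so the weight is 2^1 = 2.
2·4.5110867575 − 4.8221863300 = 4.1999871850
Extrapolated: 4.1999871850 / 1 = 4.1999871850
Shift from A(h/2): −0.3110995725.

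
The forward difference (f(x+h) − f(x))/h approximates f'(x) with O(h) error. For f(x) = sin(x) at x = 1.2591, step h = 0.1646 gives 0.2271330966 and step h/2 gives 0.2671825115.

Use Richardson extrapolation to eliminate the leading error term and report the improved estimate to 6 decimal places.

0.307232

With r = 1 the leading error scales as h^1, so the weight is 2^1 = 2.
2^1·A(h/2) = 0.5343650230; minus A(h) gives 0.3072319264.
Extrapolated: 0.3072319264 / 1 = 0.3072319264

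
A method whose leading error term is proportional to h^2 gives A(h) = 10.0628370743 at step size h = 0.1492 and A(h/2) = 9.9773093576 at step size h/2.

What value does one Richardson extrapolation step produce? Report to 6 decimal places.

Order 2 gives 2^r = 4 and 2^r − 1 = 3.
4*9.9773093576 − 10.0628370743 = 29.8464003561
Denominator 4 − 1 = 3.
(4*9.9773093576 − 10.0628370743)/(4 − 1) = 9.9488001187

9.948800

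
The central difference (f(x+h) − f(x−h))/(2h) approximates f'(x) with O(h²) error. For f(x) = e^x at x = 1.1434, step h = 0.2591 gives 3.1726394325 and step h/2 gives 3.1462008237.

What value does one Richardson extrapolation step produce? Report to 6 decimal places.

The method has order 2: 2^2 = 4.
Numerator 4·A(h/2) − A(h) = 4·3.1462008237 − 3.1726394325 = 9.4121638623
Denominator 4 − 1 = 3.
9.4121638623 ÷ 3 = 3.1373879541
Correction |R − A(h/2)| = 8.813e-03; gap |A(h/2) − A(h)| = 2.644e-02.

3.137388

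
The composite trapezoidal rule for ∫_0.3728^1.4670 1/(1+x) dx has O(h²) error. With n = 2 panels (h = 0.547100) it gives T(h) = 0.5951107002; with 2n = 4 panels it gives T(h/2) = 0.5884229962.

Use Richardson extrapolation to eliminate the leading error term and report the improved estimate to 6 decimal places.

0.586194

Method order is 2; weight 2^2 = 4.
4×0.5884229962 = 2.3536919848; 2.3536919848 − 0.5951107002 = 1.7585812846
Denominator 4 − 1 = 3.
So the Richardson estimate is 0.5861937615.
Correction |R − A(h/2)| = 2.229e-03; gap |A(h/2) − A(h)| = 6.688e-03.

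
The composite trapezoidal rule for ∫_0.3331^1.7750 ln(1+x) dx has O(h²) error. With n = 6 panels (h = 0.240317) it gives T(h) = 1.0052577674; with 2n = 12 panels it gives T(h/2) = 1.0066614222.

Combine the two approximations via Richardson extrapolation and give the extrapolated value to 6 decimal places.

Method order is 2; weight 2^2 = 4.
Numerator 4 × A(h/2) − A(h) = 4 × 1.0066614222 − 1.0052577674 = 3.0213879214
Denominator 4 − 1 = 3.
Extrapolated: 3.0213879214 / 3 = 1.0071293071

1.007129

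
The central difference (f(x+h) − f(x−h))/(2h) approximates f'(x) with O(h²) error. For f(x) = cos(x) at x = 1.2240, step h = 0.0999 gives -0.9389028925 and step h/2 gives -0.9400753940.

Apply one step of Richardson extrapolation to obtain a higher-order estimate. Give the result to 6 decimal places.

-0.940466

Leading term ∝ h^2; use weight 4 = 2^2.
4*(-0.9400753940) = -3.7603015760; subtract (-0.9389028925) → -2.8213986835
Denominator 4 − 1 = 3.
R = (-2.8213986835)/3 = -0.9404662278
Gap between inputs: 1.173e-03; correction applied: −0.0003908338.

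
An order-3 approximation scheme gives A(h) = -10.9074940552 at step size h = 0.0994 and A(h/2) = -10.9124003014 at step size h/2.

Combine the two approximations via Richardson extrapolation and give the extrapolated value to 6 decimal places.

Leading term ∝ h^3; use weight 8 = 2^3.
2^3*A(h/2) = -87.2992024112; minus A(h) gives -76.3917083560.
R = (-76.3917083560)/7 = -10.9131011937

-10.913101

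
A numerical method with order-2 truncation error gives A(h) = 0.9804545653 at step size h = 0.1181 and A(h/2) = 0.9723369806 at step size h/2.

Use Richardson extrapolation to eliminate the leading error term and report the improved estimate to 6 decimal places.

Method order is 2; weight 2^2 = 4.
Top: 4(0.9723369806) − (0.9804545653) = 2.9088933571
Extrapolated: 2.9088933571 / 3 = 0.9696311190
Correction |R − A(h/2)| = 2.706e-03; gap |A(h/2) − A(h)| = 8.118e-03.

0.969631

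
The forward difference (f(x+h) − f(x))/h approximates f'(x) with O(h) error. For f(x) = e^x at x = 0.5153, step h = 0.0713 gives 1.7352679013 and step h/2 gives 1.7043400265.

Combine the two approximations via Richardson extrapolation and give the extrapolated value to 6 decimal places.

Error is O(h^1); halving h shrinks it by 2^1 = 2.
Top: 2(1.7043400265) − (1.7352679013) = 1.6734121517
Divide by 2^1 − 1 = 1.
R = 1.6734121517/1 = 1.6734121517

1.673412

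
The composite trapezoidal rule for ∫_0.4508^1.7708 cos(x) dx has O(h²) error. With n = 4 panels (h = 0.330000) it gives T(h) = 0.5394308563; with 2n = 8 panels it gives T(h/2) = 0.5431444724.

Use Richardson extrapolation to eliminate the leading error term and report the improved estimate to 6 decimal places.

r = 2, so 2^r = 4.
4·0.5431444724 = 2.1725778896; 2.1725778896 − 0.5394308563 = 1.6331470333
Divide by 2^2 − 1 = 3.
R = 1.6331470333/3 = 0.5443823444

0.544382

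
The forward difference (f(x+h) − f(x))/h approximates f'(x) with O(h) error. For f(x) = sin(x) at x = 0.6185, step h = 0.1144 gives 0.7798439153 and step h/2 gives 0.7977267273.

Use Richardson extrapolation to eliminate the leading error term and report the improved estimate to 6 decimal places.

0.815610

r = 1, so 2^r = 2.
2·0.7977267273 = 1.5954534546; subtract 0.7798439153 → 0.8156095393
Divide by 2^1 − 1 = 1.
Result: 0.8156095393
Gap between inputs: 1.788e-02; correction applied: +0.0178828120.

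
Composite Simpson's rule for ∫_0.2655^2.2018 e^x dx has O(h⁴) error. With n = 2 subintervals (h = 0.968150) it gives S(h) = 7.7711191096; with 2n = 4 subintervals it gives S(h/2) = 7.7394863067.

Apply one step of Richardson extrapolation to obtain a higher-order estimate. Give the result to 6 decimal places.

r = 4: numerator weight 16, denominator 15.
Top: 16(7.7394863067) − (7.7711191096) = 116.0606617976
Divide by 2^4 − 1 = 15.
Result: 7.7373774532

7.737377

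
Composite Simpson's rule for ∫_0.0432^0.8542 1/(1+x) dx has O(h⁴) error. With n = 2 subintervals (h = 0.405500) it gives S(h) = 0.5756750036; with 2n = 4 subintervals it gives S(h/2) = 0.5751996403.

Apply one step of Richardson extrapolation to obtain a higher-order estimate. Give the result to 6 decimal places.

0.575168

Order 4 gives 2^r = 16 and 2^r − 1 = 15.
16×0.5751996403 = 9.2031942448; subtract 0.5756750036 → 8.6275192412
Divide by 2^4 − 1 = 15.
Result: 0.5751679494
Correction |R − A(h/2)| = 3.169e-05; gap |A(h/2) − A(h)| = 4.754e-04.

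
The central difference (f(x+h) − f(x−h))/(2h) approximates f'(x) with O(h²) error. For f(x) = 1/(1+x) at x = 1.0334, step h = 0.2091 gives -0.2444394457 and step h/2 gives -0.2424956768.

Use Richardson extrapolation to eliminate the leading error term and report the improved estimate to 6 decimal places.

-0.241848

r = 2: numerator weight 4, denominator 3.
Numerator 4*A(h/2) − A(h) = 4*(-0.2424956768) − (-0.2444394457) = -0.7255432615
Denominator 4 − 1 = 3.
Result: -0.2418477538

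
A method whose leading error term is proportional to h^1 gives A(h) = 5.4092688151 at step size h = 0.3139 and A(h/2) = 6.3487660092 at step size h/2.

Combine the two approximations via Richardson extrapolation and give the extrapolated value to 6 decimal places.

r = 1, so 2^r = 2.
A(h/2) − A(h) = 6.3487660092 − 5.4092688151 = 0.9394971941
Divide by 2^1 − 1 = 1: 0.9394971941/1 = 0.9394971941
R = 6.3487660092 + 0.9394971941 = 7.2882632033
Gap between inputs: 9.395e-01; correction applied: +0.9394971941.

7.288263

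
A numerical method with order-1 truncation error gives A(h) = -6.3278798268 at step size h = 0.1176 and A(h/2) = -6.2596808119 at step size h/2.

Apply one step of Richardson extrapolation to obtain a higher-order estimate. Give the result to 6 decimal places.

-6.191482

Leading term ∝ h^1; use weight 2 = 2^1.
Numerator 2*A(h/2) − A(h) = 2*(-6.2596808119) − (-6.3278798268) = -6.1914817970
(-6.1914817970) ÷ 1 = -6.1914817970
Gap between inputs: 6.820e-02; correction applied: +0.0681990149.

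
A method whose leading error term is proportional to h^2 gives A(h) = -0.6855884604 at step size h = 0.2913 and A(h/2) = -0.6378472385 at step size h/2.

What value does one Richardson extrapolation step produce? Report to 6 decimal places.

Error is O(h^2); halving h shrinks it by 2^2 = 4.
A(h/2) − A(h) = -0.6378472385 − (-0.6855884604) = 0.0477412219
Divide by 2^2 − 1 = 3: 0.0477412219/3 = 0.0159137406
R = A(h/2) + (A(h/2) − A(h))/3 = -0.6378472385 + 0.0159137406 = -0.6219334979
Gap between inputs: 4.774e-02; correction applied: +0.0159137406.

-0.621933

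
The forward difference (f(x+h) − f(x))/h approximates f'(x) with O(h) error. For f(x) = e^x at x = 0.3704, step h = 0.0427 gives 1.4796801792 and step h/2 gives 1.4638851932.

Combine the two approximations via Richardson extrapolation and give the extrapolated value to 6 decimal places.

1.448090

Error is O(h^1); halving h shrinks it by 2^1 = 2.
2 × 1.4638851932 = 2.9277703864; subtract 1.4796801792 → 1.4480902072
(2 × 1.4638851932 − 1.4796801792)/(2 − 1) = 1.4480902072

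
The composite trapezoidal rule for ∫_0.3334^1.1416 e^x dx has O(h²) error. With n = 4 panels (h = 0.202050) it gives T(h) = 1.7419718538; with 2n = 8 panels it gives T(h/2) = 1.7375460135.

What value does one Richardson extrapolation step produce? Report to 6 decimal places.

1.736071

The method has order 2: 2^2 = 4.
A(h/2) − A(h) = 1.7375460135 − 1.7419718538 = -0.0044258403
Divide by 2^2 − 1 = 3: (-0.0044258403)/3 = -0.0014752801
R = A(h/2) + (A(h/2) − A(h))/3 = 1.7375460135 − 0.0014752801 = 1.7360707334
Gap between inputs: 4.426e-03; correction applied: −0.0014752801.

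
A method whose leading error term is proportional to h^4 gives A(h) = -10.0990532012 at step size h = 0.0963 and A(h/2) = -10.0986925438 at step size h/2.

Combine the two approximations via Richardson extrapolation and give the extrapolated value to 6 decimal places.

Method order is 4; weight 2^4 = 16.
Top: 16(-10.0986925438) − (-10.0990532012) = -151.4800274996
(-151.4800274996) ÷ 15 = -10.0986685000
Shift from A(h/2): +0.0000240438.

-10.098668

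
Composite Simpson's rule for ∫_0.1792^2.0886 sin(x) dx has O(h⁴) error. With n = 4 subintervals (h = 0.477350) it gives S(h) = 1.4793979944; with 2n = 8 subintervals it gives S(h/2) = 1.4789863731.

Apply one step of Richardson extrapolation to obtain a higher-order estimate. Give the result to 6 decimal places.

1.478959

r = 4: numerator weight 16, denominator 15.
Numerator 16 × A(h/2) − A(h) = 16 × 1.4789863731 − 1.4793979944 = 22.1843839752
R = 22.1843839752/15 = 1.4789589317
Gap between inputs: 4.116e-04; correction applied: −0.0000274414.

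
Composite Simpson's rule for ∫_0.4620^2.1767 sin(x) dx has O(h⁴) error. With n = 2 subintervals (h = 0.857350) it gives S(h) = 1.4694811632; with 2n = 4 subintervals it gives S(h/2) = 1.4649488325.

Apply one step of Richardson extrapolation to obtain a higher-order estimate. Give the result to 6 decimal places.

Leading term ∝ h^4; use weight 16 = 2^4.
Weighted: 23.4391813200 − 1.4694811632 = 21.9697001568
Denominator 16 − 1 = 15.
R = 21.9697001568/15 = 1.4646466771
Correction |R − A(h/2)| = 3.022e-04; gap |A(h/2) − A(h)| = 4.532e-03.

1.464647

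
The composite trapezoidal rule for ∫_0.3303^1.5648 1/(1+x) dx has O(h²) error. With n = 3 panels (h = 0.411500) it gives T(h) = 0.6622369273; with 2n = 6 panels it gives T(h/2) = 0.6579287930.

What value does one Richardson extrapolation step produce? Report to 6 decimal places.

With r = 2 the leading error scales as h^2, so the weight is 2^2 = 4.
2^2·A(h/2) = 2.6317151720; minus A(h) gives 1.9694782447.
Divide by 2^2 − 1 = 3.
1.9694782447 ÷ 3 = 0.6564927482
Shift from A(h/2): −0.0014360448.

0.656493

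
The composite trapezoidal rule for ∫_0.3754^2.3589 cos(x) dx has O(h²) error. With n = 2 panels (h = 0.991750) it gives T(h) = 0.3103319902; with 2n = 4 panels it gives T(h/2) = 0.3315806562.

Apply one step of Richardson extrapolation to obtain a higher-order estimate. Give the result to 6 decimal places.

With r = 2 the leading error scales as h^2, so the weight is 2^2 = 4.
Numerator 4·A(h/2) − A(h) = 4·0.3315806562 − 0.3103319902 = 1.0159906346
Divide by 2^2 − 1 = 3.
So the Richardson estimate is 0.3386635449.

0.338664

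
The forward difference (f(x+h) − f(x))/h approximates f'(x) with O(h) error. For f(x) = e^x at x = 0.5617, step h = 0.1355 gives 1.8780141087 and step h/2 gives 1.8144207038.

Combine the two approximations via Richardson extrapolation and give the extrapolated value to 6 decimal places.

The method has order 1: 2^1 = 2.
Numerator 2 × A(h/2) − A(h) = 2 × 1.8144207038 − 1.8780141087 = 1.7508272989
(2 × 1.8144207038 − 1.8780141087)/(2 − 1) = 1.7508272989

1.750827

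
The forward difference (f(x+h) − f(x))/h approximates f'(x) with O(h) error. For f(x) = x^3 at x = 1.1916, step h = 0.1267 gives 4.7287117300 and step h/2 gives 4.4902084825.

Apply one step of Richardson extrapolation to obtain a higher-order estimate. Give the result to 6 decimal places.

4.251705

With r = 1 the leading error scales as h^1, so the weight is 2^1 = 2.
Weighted: 8.9804169650 − 4.7287117300 = 4.2517052350
Extrapolated: 4.2517052350 / 1 = 4.2517052350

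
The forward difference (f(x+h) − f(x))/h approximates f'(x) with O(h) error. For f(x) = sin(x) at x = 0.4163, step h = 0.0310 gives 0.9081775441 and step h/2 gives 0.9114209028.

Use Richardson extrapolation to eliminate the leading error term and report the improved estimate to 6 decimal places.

0.914664

Method order is 1; weight 2^1 = 2.
A(h/2) − A(h) = 0.9114209028 − 0.9081775441 = 0.0032433587
Divide by 2^1 − 1 = 1: 0.0032433587/1 = 0.0032433587
R = 0.9114209028 + 0.0032433587 = 0.9146642615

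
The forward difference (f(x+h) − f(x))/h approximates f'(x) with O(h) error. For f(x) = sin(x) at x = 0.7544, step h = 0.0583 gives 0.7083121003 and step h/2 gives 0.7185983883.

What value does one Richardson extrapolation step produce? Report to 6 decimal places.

The method has order 1: 2^1 = 2.
2*0.7185983883 = 1.4371967766; subtract 0.7083121003 → 0.7288846763
Extrapolated: 0.7288846763 / 1 = 0.7288846763

0.728885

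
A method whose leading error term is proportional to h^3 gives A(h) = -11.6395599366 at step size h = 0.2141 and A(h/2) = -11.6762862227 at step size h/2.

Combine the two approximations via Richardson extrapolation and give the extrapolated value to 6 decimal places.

Method order is 3; weight 2^3 = 8.
Weighted: (-93.4102897816) − (-11.6395599366) = -81.7707298450
Divide by 2^3 − 1 = 7.
R = (-81.7707298450)/7 = -11.6815328350

-11.681533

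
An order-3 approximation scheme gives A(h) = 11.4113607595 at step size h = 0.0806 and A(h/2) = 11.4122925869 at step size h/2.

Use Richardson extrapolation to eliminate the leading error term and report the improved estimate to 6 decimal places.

Method order is 3; weight 2^3 = 8.
8 × 11.4122925869 − 11.4113607595 = 79.8869799357
Denominator 8 − 1 = 7.
So the Richardson estimate is 11.4124257051.

11.412426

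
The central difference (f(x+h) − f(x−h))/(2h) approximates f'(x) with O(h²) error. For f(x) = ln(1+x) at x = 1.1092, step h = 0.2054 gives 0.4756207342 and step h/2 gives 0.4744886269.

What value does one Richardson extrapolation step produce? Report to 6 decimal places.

Leading term ∝ h^2; use weight 4 = 2^2.
4*0.4744886269 − 0.4756207342 = 1.4223337734
Extrapolated: 1.4223337734 / 3 = 0.4741112578
Gap between inputs: 1.132e-03; correction applied: −0.0003773691.

0.474111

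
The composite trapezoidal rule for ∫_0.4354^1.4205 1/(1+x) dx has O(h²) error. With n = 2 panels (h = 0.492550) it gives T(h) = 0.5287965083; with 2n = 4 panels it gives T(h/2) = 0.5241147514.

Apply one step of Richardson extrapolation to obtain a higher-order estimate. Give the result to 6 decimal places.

0.522554

Method order is 2; weight 2^2 = 4.
A(h/2) − A(h) = 0.5241147514 − 0.5287965083 = -0.0046817569
Correction (A(h/2) − A(h))/(4 − 1) = (-0.0046817569)/3 = -0.0015605856
R = 0.5241147514 − 0.0015605856 = 0.5225541658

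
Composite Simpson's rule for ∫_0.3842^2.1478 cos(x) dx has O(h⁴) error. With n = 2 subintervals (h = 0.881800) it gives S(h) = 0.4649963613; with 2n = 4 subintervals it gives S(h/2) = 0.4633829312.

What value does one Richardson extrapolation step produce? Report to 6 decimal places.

0.463275

The method has order 4: 2^4 = 16.
16*0.4633829312 = 7.4141268992; 7.4141268992 − 0.4649963613 = 6.9491305379
R = 6.9491305379/15 = 0.4632753692
Gap between inputs: 1.613e-03; correction applied: −0.0001075620.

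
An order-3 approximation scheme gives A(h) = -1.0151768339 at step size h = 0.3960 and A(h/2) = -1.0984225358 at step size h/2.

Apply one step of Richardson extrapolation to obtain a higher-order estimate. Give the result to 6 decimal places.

-1.110315

r = 3, so 2^r = 8.
A(h/2) − A(h) = -1.0984225358 − (-1.0151768339) = -0.0832457019
Correction (A(h/2) − A(h))/(8 − 1) = (-0.0832457019)/7 = -0.0118922431
R = -1.0984225358 − 0.0118922431 = -1.1103147789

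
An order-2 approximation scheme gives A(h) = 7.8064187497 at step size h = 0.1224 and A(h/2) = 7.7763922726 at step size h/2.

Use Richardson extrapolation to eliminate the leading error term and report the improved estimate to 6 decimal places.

r = 2: numerator weight 4, denominator 3.
Top: 4(7.7763922726) − (7.8064187497) = 23.2991503407
Denominator 4 − 1 = 3.
(4×7.7763922726 − 7.8064187497)/(4 − 1) = 7.7663834469

7.766383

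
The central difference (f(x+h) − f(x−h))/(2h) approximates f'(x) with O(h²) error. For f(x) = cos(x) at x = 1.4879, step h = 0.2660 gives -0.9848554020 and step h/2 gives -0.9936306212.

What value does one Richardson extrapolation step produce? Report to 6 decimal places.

-0.996556

The method has order 2: 2^2 = 4.
A(h/2) − A(h) = -0.9936306212 − (-0.9848554020) = -0.0087752192
Correction (A(h/2) − A(h))/(4 − 1) = (-0.0087752192)/3 = -0.0029250731
R = A(h/2) + (A(h/2) − A(h))/3 = -0.9936306212 − 0.0029250731 = -0.9965556943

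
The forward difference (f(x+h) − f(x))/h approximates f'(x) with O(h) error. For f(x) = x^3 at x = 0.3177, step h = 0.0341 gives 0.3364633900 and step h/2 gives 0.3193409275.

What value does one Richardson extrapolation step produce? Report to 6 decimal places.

Method order is 1; weight 2^1 = 2.
Difference of the inputs: 0.3193409275 − 0.3364633900 = -0.0171224625
Divide by 2^1 − 1 = 1: (-0.0171224625)/1 = -0.0171224625
R = A(h/2) + (A(h/2) − A(h))/1 = 0.3193409275 − 0.0171224625 = 0.3022184650
Gap between inputs: 1.712e-02; correction applied: −0.0171224625.

0.302218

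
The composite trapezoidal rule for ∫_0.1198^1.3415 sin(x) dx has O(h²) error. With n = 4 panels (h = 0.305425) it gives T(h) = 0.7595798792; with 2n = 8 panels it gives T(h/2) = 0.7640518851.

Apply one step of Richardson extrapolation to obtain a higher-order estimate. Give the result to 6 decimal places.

Error is O(h^2); halving h shrinks it by 2^2 = 4.
4 × 0.7640518851 − 0.7595798792 = 2.2966276612
Divide by 2^2 − 1 = 3.
Result: 0.7655425537
Gap between inputs: 4.472e-03; correction applied: +0.0014906686.

0.765543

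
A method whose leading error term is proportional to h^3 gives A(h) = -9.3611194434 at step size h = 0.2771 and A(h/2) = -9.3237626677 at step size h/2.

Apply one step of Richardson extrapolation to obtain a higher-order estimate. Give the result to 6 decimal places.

-9.318426

With r = 3 the leading error scales as h^3, so the weight is 2^3 = 8.
8*(-9.3237626677) − (-9.3611194434) = -65.2289818982
Denominator 8 − 1 = 7.
(8*(-9.3237626677) − (-9.3611194434))/(8 − 1) = -9.3184259855
Correction |R − A(h/2)| = 5.337e-03; gap |A(h/2) − A(h)| = 3.736e-02.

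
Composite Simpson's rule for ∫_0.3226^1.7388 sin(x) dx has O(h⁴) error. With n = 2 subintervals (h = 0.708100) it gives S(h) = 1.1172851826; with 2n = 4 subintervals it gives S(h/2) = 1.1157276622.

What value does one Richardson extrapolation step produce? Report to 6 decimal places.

Leading term ∝ h^4; use weight 16 = 2^4.
Difference of the inputs: 1.1157276622 − 1.1172851826 = -0.0015575204
Correction (A(h/2) − A(h))/(16 − 1) = (-0.0015575204)/15 = -0.0001038347
R = A(h/2) + (A(h/2) − A(h))/15 = 1.1157276622 − 0.0001038347 = 1.1156238275
Shift from A(h/2): −0.0001038347.

1.115624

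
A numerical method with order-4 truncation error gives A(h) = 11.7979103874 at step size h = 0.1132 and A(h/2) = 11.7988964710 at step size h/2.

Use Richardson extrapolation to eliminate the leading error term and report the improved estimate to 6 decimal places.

Leading term ∝ h^4; use weight 16 = 2^4.
2^4×A(h/2) = 188.7823435360; minus A(h) gives 176.9844331486.
Divide by 2^4 − 1 = 15.
R = 176.9844331486/15 = 11.7989622099
Correction |R − A(h/2)| = 6.574e-05; gap |A(h/2) − A(h)| = 9.861e-04.

11.798962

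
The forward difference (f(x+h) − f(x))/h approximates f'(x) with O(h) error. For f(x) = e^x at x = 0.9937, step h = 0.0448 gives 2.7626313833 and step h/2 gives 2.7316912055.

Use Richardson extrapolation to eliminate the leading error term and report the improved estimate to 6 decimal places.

2.700751

Leading term ∝ h^1; use weight 2 = 2^1.
Top: 2(2.7316912055) − (2.7626313833) = 2.7007510277
Extrapolated: 2.7007510277 / 1 = 2.7007510277
Gap between inputs: 3.094e-02; correction applied: −0.0309401778.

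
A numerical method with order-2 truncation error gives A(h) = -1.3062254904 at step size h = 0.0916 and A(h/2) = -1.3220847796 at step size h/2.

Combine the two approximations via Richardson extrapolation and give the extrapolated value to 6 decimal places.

Error is O(h^2); halving h shrinks it by 2^2 = 4.
A(h/2) − A(h) = -1.3220847796 − (-1.3062254904) = -0.0158592892
Correction (A(h/2) − A(h))/(4 − 1) = (-0.0158592892)/3 = -0.0052864297
R = A(h/2) + (A(h/2) − A(h))/3 = -1.3220847796 − 0.0052864297 = -1.3273712093

-1.327371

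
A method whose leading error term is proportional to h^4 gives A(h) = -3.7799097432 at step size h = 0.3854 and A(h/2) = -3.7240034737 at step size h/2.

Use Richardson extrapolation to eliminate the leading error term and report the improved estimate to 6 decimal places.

Order 4 gives 2^r = 16 and 2^r − 1 = 15.
Top: 16(-3.7240034737) − (-3.7799097432) = -55.8041458360
(-55.8041458360) ÷ 15 = -3.7202763891

-3.720276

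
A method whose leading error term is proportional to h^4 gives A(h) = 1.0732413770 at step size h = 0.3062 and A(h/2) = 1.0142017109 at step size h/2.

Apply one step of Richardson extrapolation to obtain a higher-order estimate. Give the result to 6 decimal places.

1.010266

With r = 4 the leading error scales as h^4, so the weight is 2^4 = 16.
16*1.0142017109 = 16.2272273744; 16.2272273744 − 1.0732413770 = 15.1539859974
Denominator 16 − 1 = 15.
Extrapolated: 15.1539859974 / 15 = 1.0102657332
Correction |R − A(h/2)| = 3.936e-03; gap |A(h/2) − A(h)| = 5.904e-02.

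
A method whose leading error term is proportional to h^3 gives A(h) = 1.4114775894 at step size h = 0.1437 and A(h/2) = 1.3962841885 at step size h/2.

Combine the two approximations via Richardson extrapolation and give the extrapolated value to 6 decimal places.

r = 3: numerator weight 8, denominator 7.
8 × 1.3962841885 = 11.1702735080; subtract 1.4114775894 → 9.7587959186
Divide by 2^3 − 1 = 7.
So the Richardson estimate is 1.3941137027.

1.394114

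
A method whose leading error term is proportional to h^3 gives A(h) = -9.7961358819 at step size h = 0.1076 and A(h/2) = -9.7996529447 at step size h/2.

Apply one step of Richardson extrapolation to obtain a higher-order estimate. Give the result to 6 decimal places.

With r = 3 the leading error scales as h^3, so the weight is 2^3 = 8.
Weighted: (-78.3972235576) − (-9.7961358819) = -68.6010876757
R = (-68.6010876757)/7 = -9.8001553822
Correction |R − A(h/2)| = 5.024e-04; gap |A(h/2) − A(h)| = 3.517e-03.

-9.800155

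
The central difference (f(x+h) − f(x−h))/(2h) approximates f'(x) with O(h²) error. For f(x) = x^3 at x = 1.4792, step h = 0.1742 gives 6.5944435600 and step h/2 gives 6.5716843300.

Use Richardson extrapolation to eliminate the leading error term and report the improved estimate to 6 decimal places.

With r = 2 the leading error scales as h^2, so the weight is 2^2 = 4.
Numerator 4 × A(h/2) − A(h) = 4 × 6.5716843300 − 6.5944435600 = 19.6922937600
(4 × 6.5716843300 − 6.5944435600)/(4 − 1) = 6.5640979200
Correction |R − A(h/2)| = 7.586e-03; gap |A(h/2) − A(h)| = 2.276e-02.

6.564098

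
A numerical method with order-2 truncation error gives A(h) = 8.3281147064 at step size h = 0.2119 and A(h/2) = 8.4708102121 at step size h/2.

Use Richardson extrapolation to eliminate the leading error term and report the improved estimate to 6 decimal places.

8.518375

Error is O(h^2); halving h shrinks it by 2^2 = 4.
Weighted: 33.8832408484 − 8.3281147064 = 25.5551261420
Divide by 2^2 − 1 = 3.
So the Richardson estimate is 8.5183753807.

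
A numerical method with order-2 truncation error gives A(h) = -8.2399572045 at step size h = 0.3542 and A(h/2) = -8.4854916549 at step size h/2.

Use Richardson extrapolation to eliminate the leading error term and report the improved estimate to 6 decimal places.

Leading term ∝ h^2; use weight 4 = 2^2.
Top: 4(-8.4854916549) − (-8.2399572045) = -25.7020094151
Denominator 4 − 1 = 3.
Extrapolated: (-25.7020094151) / 3 = -8.5673364717

-8.567336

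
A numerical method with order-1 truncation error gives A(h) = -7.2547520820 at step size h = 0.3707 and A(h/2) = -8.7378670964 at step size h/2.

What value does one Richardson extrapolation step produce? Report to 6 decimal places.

-10.220982

With r = 1 the leading error scales as h^1, so the weight is 2^1 = 2.
2*(-8.7378670964) = -17.4757341928; (-17.4757341928) − (-7.2547520820) = -10.2209821108
Divide by 2^1 − 1 = 1.
(2*(-8.7378670964) − (-7.2547520820))/(2 − 1) = -10.2209821108
Correction |R − A(h/2)| = 1.483e+00; gap |A(h/2) − A(h)| = 1.483e+00.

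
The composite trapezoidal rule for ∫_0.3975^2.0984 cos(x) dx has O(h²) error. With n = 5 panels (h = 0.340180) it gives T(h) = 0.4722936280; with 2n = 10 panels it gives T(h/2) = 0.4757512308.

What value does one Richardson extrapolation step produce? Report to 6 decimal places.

Method order is 2; weight 2^2 = 4.
4×0.4757512308 − 0.4722936280 = 1.4307112952
R = 1.4307112952/3 = 0.4769037651

0.476904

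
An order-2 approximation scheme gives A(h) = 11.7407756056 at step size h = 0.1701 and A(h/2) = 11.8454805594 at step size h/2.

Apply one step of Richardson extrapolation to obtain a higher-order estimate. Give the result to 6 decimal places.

11.880382

Error is O(h^2); halving h shrinks it by 2^2 = 4.
Weighted: 47.3819222376 − 11.7407756056 = 35.6411466320
Denominator 4 − 1 = 3.
Extrapolated: 35.6411466320 / 3 = 11.8803822107
Shift from A(h/2): +0.0349016513.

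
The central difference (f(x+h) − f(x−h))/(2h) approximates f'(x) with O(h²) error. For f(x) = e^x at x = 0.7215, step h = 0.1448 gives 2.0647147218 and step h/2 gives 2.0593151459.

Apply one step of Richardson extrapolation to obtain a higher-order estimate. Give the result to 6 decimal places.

2.057515

r = 2: numerator weight 4, denominator 3.
Weighted: 8.2372605836 − 2.0647147218 = 6.1725458618
6.1725458618 ÷ 3 = 2.0575152873
Correction |R − A(h/2)| = 1.800e-03; gap |A(h/2) − A(h)| = 5.400e-03.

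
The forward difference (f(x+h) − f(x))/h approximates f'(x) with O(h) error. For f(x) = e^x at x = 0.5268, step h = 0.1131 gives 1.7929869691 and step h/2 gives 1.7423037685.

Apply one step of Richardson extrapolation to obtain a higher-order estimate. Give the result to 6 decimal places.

1.691621

Leading term ∝ h^1; use weight 2 = 2^1.
Top: 2(1.7423037685) − (1.7929869691) = 1.6916205679
1.6916205679 ÷ 1 = 1.6916205679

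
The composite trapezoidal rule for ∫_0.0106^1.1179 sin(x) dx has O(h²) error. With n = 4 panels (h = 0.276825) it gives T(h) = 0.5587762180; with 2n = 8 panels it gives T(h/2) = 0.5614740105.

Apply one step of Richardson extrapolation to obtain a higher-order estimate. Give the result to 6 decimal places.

0.562373

Method order is 2; weight 2^2 = 4.
4×0.5614740105 = 2.2458960420; subtract 0.5587762180 → 1.6871198240
Divide by 2^2 − 1 = 3.
So the Richardson estimate is 0.5623732747.
Correction |R − A(h/2)| = 8.993e-04; gap |A(h/2) − A(h)| = 2.698e-03.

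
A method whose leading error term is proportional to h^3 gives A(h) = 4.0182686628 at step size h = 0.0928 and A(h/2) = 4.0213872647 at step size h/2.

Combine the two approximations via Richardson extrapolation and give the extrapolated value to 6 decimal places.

With r = 3 the leading error scales as h^3, so the weight is 2^3 = 8.
8·4.0213872647 = 32.1710981176; 32.1710981176 − 4.0182686628 = 28.1528294548
Denominator 8 − 1 = 7.
(8·4.0213872647 − 4.0182686628)/(8 − 1) = 4.0218327793

4.021833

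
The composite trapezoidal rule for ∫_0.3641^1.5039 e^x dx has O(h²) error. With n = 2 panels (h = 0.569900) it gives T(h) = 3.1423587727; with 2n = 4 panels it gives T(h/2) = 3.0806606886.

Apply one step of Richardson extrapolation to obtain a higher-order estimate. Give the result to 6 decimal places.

3.060095

Error is O(h^2); halving h shrinks it by 2^2 = 4.
Weighted: 12.3226427544 − 3.1423587727 = 9.1802839817
Denominator 4 − 1 = 3.
So the Richardson estimate is 3.0600946606.
Gap between inputs: 6.170e-02; correction applied: −0.0205660280.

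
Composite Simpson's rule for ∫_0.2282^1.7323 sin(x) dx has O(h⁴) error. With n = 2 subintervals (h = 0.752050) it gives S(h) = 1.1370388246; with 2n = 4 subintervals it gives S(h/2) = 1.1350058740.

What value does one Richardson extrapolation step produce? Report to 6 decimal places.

1.134870

Leading term ∝ h^4; use weight 16 = 2^4.
Weighted: 18.1600939840 − 1.1370388246 = 17.0230551594
Denominator 16 − 1 = 15.
17.0230551594 ÷ 15 = 1.1348703440
Shift from A(h/2): −0.0001355300.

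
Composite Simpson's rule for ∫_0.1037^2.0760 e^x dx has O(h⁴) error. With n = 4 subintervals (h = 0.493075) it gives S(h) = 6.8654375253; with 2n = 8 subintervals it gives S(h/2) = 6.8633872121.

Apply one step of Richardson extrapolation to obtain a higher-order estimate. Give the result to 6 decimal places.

6.863251

r = 4, so 2^r = 16.
16×6.8633872121 − 6.8654375253 = 102.9487578683
R = 102.9487578683/15 = 6.8632505246
Correction |R − A(h/2)| = 1.367e-04; gap |A(h/2) − A(h)| = 2.050e-03.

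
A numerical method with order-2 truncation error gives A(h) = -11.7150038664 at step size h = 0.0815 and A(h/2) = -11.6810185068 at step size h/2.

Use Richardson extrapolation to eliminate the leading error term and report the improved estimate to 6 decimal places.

-11.669690

Error is O(h^2); halving h shrinks it by 2^2 = 4.
Top: 4(-11.6810185068) − (-11.7150038664) = -35.0090701608
R = (-35.0090701608)/3 = -11.6696900536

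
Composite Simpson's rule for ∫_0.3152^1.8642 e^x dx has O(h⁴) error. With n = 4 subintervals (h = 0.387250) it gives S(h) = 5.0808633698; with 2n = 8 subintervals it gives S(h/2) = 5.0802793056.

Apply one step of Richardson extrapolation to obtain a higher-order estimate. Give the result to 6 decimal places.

5.080240

The method has order 4: 2^4 = 16.
Difference of the inputs: 5.0802793056 − 5.0808633698 = -0.0005840642
Divide by 2^4 − 1 = 15: (-0.0005840642)/15 = -0.0000389376
R = A(h/2) + (A(h/2) − A(h))/15 = 5.0802793056 − 0.0000389376 = 5.0802403680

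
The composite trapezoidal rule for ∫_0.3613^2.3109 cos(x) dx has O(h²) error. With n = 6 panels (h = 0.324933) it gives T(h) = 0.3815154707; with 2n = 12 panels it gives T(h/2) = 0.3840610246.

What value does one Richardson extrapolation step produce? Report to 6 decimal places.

The method has order 2: 2^2 = 4.
Top: 4(0.3840610246) − (0.3815154707) = 1.1547286277
1.1547286277 ÷ 3 = 0.3849095426

0.384910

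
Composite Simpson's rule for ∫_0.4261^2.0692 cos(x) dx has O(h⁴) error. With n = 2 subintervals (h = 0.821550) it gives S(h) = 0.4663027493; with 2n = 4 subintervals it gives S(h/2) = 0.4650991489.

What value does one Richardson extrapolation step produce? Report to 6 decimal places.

Method order is 4; weight 2^4 = 16.
16·0.4650991489 = 7.4415863824; 7.4415863824 − 0.4663027493 = 6.9752836331
Divide by 2^4 − 1 = 15.
Result: 0.4650189089
Correction |R − A(h/2)| = 8.024e-05; gap |A(h/2) − A(h)| = 1.204e-03.

0.465019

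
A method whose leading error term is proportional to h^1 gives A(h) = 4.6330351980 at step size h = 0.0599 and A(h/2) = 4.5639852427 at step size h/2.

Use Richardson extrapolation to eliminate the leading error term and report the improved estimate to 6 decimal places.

With r = 1 the leading error scales as h^1, so the weight is 2^1 = 2.
Top: 2(4.5639852427) − (4.6330351980) = 4.4949352874
(2·4.5639852427 − 4.6330351980)/(2 − 1) = 4.4949352874

4.494935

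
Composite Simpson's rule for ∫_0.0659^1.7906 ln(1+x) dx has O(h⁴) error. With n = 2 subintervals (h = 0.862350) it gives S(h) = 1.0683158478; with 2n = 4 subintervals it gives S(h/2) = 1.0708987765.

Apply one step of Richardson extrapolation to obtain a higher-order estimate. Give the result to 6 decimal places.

Order 4 gives 2^r = 16 and 2^r − 1 = 15.
16×1.0708987765 − 1.0683158478 = 16.0660645762
Divide by 2^4 − 1 = 15.
So the Richardson estimate is 1.0710709717.
Gap between inputs: 2.583e-03; correction applied: +0.0001721952.

1.071071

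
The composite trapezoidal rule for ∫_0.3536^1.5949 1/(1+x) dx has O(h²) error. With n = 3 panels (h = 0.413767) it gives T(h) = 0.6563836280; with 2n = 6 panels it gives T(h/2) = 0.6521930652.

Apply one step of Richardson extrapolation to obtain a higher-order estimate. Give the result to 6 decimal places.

0.650796

Method order is 2; weight 2^2 = 4.
4*0.6521930652 = 2.6087722608; subtract 0.6563836280 → 1.9523886328
Denominator 4 − 1 = 3.
Extrapolated: 1.9523886328 / 3 = 0.6507962109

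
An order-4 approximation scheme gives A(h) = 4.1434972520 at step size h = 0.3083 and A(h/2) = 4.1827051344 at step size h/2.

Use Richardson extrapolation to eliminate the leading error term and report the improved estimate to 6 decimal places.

r = 4: numerator weight 16, denominator 15.
Top: 16(4.1827051344) − (4.1434972520) = 62.7797848984
(16×4.1827051344 − 4.1434972520)/(16 − 1) = 4.1853189932

4.185319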